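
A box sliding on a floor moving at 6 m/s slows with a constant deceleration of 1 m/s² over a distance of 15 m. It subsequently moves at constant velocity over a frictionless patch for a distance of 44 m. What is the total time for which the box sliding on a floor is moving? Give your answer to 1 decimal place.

21.5 s

Phase 1 (decelerating): v₀ = 6.00 m/s, a = -1 m/s².
v² = v₀² + 2aΔx = 6.00² + 2·-1·15 = 6.00 → v = 2.45 m/s
t = (v − v₀)/a = (2.45 − 6.00)/-1 = 3.55 s

Phase 2 (constant speed): v₀ = 2.45 m/s, a = 0 m/s².
Constant speed: t = d/v = 44/2.45 = 18.0 s
Total time = 3.55 + 18.0 = 21.5 s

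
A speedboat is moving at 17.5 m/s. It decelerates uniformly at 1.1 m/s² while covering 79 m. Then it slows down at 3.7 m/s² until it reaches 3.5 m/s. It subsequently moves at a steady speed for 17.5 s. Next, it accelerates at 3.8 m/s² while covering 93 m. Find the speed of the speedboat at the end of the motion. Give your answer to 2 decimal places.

26.82 m/s

Phase 1 (decelerating): v₀ = 17.5 m/s, a = -1.1 m/s².
v² = v₀² + 2aΔx = 17.5² + 2·-1.1·79 = 132 → v = 11.5 m/s
t = (v − v₀)/a = (11.5 − 17.5)/-1.1 = 5.45 s

Phase 2 (decelerating): v₀ = 11.5 m/s, a = -3.7 m/s².
v = v₀ + at → t = (3.5 − 11.5) / -3.7 = 2.16 s
v² = v₀² + 2aΔx → Δx = (3.5² − 11.5²)/(2·-3.7) = 16.2 m

Phase 3 (constant speed): v₀ = 3.50 m/s, a = 0 m/s².
v = v₀ + at = 3.50 + (0)(17.5) = 3.50 m/s
Δx = v₀t + ½at² = 3.50·17.5 + 0.5·0·17.5² = 61.2 m

Phase 4 (accelerating): v₀ = 3.50 m/s, a = 3.8 m/s².
v² = v₀² + 2aΔx = 3.50² + 2·3.8·93 = 719 → v = 26.8 m/s
t = (v − v₀)/a = (26.8 − 3.50)/3.8 = 6.14 s
Final speed = 26.8 m/s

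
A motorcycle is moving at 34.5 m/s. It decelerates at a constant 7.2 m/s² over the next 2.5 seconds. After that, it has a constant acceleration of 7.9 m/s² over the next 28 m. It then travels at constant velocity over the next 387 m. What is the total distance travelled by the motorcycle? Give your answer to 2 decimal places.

Phase 1 (decelerating): v₀ = 34.5 m/s, a = -7.2 m/s².
v = v₀ + at = 34.5 + (-7.2)(2.5) = 16.5 m/s
Δx = v₀t + ½at² = 34.5·2.5 + 0.5·-7.2·2.5² = 63.8 m

Phase 2 (accelerating): v₀ = 16.5 m/s, a = 7.9 m/s².
v² = v₀² + 2aΔx = 16.5² + 2·7.9·28 = 715 → v = 26.7 m/s
t = (v − v₀)/a = (26.7 − 16.5)/7.9 = 1.30 s

Phase 3 (constant speed): v₀ = 26.7 m/s, a = 0 m/s².
Constant speed: t = d/v = 387/26.7 = 14.5 s
Total distance = 63.8 + 28.0 + 387 = 479 m

478.75 m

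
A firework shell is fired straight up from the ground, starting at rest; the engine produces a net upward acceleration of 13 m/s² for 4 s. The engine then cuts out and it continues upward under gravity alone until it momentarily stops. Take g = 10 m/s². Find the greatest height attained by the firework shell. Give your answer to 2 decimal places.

239.20 m

Phase 1 (powered ascent): v₀ = 0 m/s, a = 13 m/s².
v = v₀ + at = 0 + (13)(4) = 52.0 m/s
Δx = v₀t + ½at² = 0·4 + 0.5·13·4² = 104 m

Phase 2 (coasting upward): v₀ = 52.0 m/s, a = -10 m/s².
v = v₀ + at → t = (0 − 52.0) / -10 = 5.20 s
v² = v₀² + 2aΔx → Δx = (0² − 52.0²)/(2·-10) = 135 m
Maximum height = 104 + 135 = 239 m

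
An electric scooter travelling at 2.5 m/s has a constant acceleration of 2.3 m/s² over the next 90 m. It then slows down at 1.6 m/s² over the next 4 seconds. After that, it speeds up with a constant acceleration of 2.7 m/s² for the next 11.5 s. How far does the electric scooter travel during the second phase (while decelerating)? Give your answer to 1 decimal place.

69.2 m

Phase 1 (accelerating): v₀ = 2.50 m/s, a = 2.3 m/s².
v² = v₀² + 2aΔx = 2.50² + 2·2.3·90 = 420 → v = 20.5 m/s
t = (v − v₀)/a = (20.5 − 2.50)/2.3 = 7.83 s

Phase 2 (decelerating): v₀ = 20.5 m/s, a = -1.6 m/s².
v = v₀ + at = 20.5 + (-1.6)(4) = 14.1 m/s
Δx = v₀t + ½at² = 20.5·4 + 0.5·-1.6·4² = 69.2 m
Distance in phase 2 = 69.2 m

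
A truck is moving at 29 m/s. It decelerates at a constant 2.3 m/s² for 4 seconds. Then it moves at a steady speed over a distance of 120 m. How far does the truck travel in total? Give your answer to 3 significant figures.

218 m

Phase 1 (decelerating): v₀ = 29.0 m/s, a = -2.3 m/s².
v = v₀ + at = 29.0 + (-2.3)(4) = 19.8 m/s
Δx = v₀t + ½at² = 29.0·4 + 0.5·-2.3·4² = 97.6 m

Phase 2 (constant speed): v₀ = 19.8 m/s, a = 0 m/s².
Constant speed: t = d/v = 120/19.8 = 6.06 s
Total distance = 97.6 + 120 = 218 m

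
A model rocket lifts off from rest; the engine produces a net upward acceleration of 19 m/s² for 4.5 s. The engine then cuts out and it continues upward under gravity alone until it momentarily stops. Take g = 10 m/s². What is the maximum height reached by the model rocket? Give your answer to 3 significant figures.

Phase 1 (powered ascent): v₀ = 0 m/s, a = 19 m/s².
v = v₀ + at = 0 + (19)(4.5) = 85.5 m/s
Δx = v₀t + ½at² = 0·4.5 + 0.5·19·4.5² = 192 m

Phase 2 (coasting upward): v₀ = 85.5 m/s, a = -10 m/s².
v = v₀ + at → t = (0 − 85.5) / -10 = 8.55 s
v² = v₀² + 2aΔx → Δx = (0² − 85.5²)/(2·-10) = 366 m
Maximum height = 192 + 366 = 558 m

558 m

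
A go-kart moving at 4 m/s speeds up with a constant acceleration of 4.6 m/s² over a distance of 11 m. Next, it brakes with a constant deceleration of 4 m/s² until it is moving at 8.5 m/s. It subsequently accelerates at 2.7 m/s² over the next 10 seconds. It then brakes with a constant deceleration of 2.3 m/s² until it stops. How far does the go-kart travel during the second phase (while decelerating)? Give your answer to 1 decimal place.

Phase 1 (accelerating): v₀ = 4.00 m/s, a = 4.6 m/s².
v² = v₀² + 2aΔx = 4.00² + 2·4.6·11 = 117 → v = 10.8 m/s
t = (v − v₀)/a = (10.8 − 4.00)/4.6 = 1.48 s

Phase 2 (decelerating): v₀ = 10.8 m/s, a = -4 m/s².
v = v₀ + at → t = (8.5 − 10.8) / -4 = 0.581 s
v² = v₀² + 2aΔx → Δx = (8.5² − 10.8²)/(2·-4) = 5.62 m
Distance in phase 2 = 5.62 m

5.6 m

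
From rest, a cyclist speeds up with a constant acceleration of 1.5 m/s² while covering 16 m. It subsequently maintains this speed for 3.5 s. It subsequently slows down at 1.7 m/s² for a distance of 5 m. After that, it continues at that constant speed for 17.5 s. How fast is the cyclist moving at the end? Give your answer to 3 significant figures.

5.57 m/s

Phase 1 (accelerating): v₀ = 0 m/s, a = 1.5 m/s².
v² = v₀² + 2aΔx = 0² + 2·1.5·16 = 48.0 → v = 6.93 m/s
t = (v − v₀)/a = (6.93 − 0)/1.5 = 4.62 s

Phase 2 (constant speed): v₀ = 6.93 m/s, a = 0 m/s².
v = v₀ + at = 6.93 + (0)(3.5) = 6.93 m/s
Δx = v₀t + ½at² = 6.93·3.5 + 0.5·0·3.5² = 24.2 m

Phase 3 (decelerating): v₀ = 6.93 m/s, a = -1.7 m/s².
v² = v₀² + 2aΔx = 6.93² + 2·-1.7·5 = 31.0 → v = 5.57 m/s
t = (v − v₀)/a = (5.57 − 6.93)/-1.7 = 0.800 s

Phase 4 (constant speed): v₀ = 5.57 m/s, a = 0 m/s².
v = v₀ + at = 5.57 + (0)(17.5) = 5.57 m/s
Δx = v₀t + ½at² = 5.57·17.5 + 0.5·0·17.5² = 97.4 m
Final speed = 5.57 m/s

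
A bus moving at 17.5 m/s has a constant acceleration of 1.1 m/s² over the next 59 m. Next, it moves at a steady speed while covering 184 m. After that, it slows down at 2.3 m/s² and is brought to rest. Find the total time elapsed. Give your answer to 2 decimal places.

Phase 1 (accelerating): v₀ = 17.5 m/s, a = 1.1 m/s².
v² = v₀² + 2aΔx = 17.5² + 2·1.1·59 = 436 → v = 20.9 m/s
t = (v − v₀)/a = (20.9 − 17.5)/1.1 = 3.07 s

Phase 2 (constant speed): v₀ = 20.9 m/s, a = 0 m/s².
Constant speed: t = d/v = 184/20.9 = 8.81 s

Phase 3 (decelerating): v₀ = 20.9 m/s, a = -2.3 m/s².
v = v₀ + at → t = (0 − 20.9) / -2.3 = 9.08 s
v² = v₀² + 2aΔx → Δx = (0² − 20.9²)/(2·-2.3) = 94.8 m
Total time = 3.07 + 8.81 + 9.08 = 21.0 s

20.96 s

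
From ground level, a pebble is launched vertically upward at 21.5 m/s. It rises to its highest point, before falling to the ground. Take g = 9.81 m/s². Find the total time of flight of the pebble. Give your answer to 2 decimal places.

4.38 s

Phase 1 (rising): v₀ = 21.5 m/s, a = -9.81 m/s².
v = v₀ + at → t = (0 − 21.5) / -9.81 = 2.19 s
v² = v₀² + 2aΔx → Δx = (0² − 21.5²)/(2·-9.81) = 23.6 m

Phase 2 (falling): v₀ = 0 m/s, a = -9.81 m/s².
Falls 23.6 m from rest: t = √(2·23.6/9.81) = 2.19 s; v = g·t = 21.5 m/s.
Total time = 2.19 + 2.19 = 4.38 s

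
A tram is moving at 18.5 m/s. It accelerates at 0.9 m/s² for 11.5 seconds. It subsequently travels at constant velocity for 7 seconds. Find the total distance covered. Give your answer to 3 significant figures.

474 m

Phase 1 (accelerating): v₀ = 18.5 m/s, a = 0.9 m/s².
v = v₀ + at = 18.5 + (0.9)(11.5) = 28.9 m/s
Δx = v₀t + ½at² = 18.5·11.5 + 0.5·0.9·11.5² = 272 m

Phase 2 (constant speed): v₀ = 28.9 m/s, a = 0 m/s².
v = v₀ + at = 28.9 + (0)(7) = 28.9 m/s
Δx = v₀t + ½at² = 28.9·7 + 0.5·0·7² = 202 m
Total distance = 272 + 202 = 474 m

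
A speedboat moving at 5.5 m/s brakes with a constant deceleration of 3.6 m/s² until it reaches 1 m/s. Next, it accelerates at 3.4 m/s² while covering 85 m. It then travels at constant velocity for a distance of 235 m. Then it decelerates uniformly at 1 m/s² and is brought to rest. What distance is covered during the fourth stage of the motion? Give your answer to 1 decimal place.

289.5 m

Phase 1 (decelerating): v₀ = 5.50 m/s, a = -3.6 m/s².
v = v₀ + at → t = (1 − 5.50) / -3.6 = 1.25 s
v² = v₀² + 2aΔx → Δx = (1² − 5.50²)/(2·-3.6) = 4.06 m

Phase 2 (accelerating): v₀ = 1.00 m/s, a = 3.4 m/s².
v² = v₀² + 2aΔx = 1.00² + 2·3.4·85 = 579 → v = 24.1 m/s
t = (v − v₀)/a = (24.1 − 1.00)/3.4 = 6.78 s

Phase 3 (constant speed): v₀ = 24.1 m/s, a = 0 m/s².
Constant speed: t = d/v = 235/24.1 = 9.77 s

Phase 4 (decelerating): v₀ = 24.1 m/s, a = -1 m/s².
v = v₀ + at → t = (0 − 24.1) / -1 = 24.1 s
v² = v₀² + 2aΔx → Δx = (0² − 24.1²)/(2·-1) = 290 m
Distance in phase 4 = 290 m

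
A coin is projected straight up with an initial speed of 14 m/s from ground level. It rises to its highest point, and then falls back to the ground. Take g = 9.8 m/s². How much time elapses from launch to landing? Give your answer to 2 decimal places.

2.86 s

Phase 1 (rising): v₀ = 14.0 m/s, a = -9.8 m/s².
v = v₀ + at → t = (0 − 14.0) / -9.8 = 1.43 s
v² = v₀² + 2aΔx → Δx = (0² − 14.0²)/(2·-9.8) = 10.0 m

Phase 2 (falling): v₀ = 0 m/s, a = -9.8 m/s².
Falls 10.0 m from rest: t = √(2·10.0/9.8) = 1.43 s; v = g·t = 14.0 m/s.
Total time = 1.43 + 1.43 = 2.86 s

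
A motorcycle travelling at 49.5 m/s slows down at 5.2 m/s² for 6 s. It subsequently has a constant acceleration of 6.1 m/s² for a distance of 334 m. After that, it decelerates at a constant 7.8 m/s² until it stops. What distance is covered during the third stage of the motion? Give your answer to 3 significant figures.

283 m

Phase 1 (decelerating): v₀ = 49.5 m/s, a = -5.2 m/s².
v = v₀ + at = 49.5 + (-5.2)(6) = 18.3 m/s
Δx = v₀t + ½at² = 49.5·6 + 0.5·-5.2·6² = 203 m

Phase 2 (accelerating): v₀ = 18.3 m/s, a = 6.1 m/s².
v² = v₀² + 2aΔx = 18.3² + 2·6.1·334 = 4410 → v = 66.4 m/s
t = (v − v₀)/a = (66.4 − 18.3)/6.1 = 7.89 s

Phase 3 (decelerating): v₀ = 66.4 m/s, a = -7.8 m/s².
v = v₀ + at → t = (0 − 66.4) / -7.8 = 8.51 s
v² = v₀² + 2aΔx → Δx = (0² − 66.4²)/(2·-7.8) = 283 m
Distance in phase 3 = 283 m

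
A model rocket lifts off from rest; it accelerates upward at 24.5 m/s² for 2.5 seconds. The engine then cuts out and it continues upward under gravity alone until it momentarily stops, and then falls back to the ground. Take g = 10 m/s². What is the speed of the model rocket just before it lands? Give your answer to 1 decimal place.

Phase 1 (powered ascent): v₀ = 0 m/s, a = 24.5 m/s².
v = v₀ + at = 0 + (24.5)(2.5) = 61.2 m/s
Δx = v₀t + ½at² = 0·2.5 + 0.5·24.5·2.5² = 76.6 m

Phase 2 (coasting upward): v₀ = 61.2 m/s, a = -10 m/s².
v = v₀ + at → t = (0 − 61.2) / -10 = 6.12 s
v² = v₀² + 2aΔx → Δx = (0² − 61.2²)/(2·-10) = 188 m

Phase 3 (free fall): v₀ = 0 m/s, a = -10 m/s².
Falls 264 m from rest: t = √(2·264/10) = 7.27 s; v = g·t = 72.7 m/s.
Impact speed = 72.7 m/s

72.7 m/s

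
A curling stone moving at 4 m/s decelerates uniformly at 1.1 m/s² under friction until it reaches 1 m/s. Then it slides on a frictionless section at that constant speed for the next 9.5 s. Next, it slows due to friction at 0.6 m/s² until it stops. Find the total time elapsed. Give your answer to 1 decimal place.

Phase 1 (decelerating): v₀ = 4.00 m/s, a = -1.1 m/s².
v = v₀ + at → t = (1 − 4.00) / -1.1 = 2.73 s
v² = v₀² + 2aΔx → Δx = (1² − 4.00²)/(2·-1.1) = 6.82 m

Phase 2 (constant speed): v₀ = 1.00 m/s, a = 0 m/s².
v = v₀ + at = 1.00 + (0)(9.5) = 1.00 m/s
Δx = v₀t + ½at² = 1.00·9.5 + 0.5·0·9.5² = 9.50 m

Phase 3 (decelerating): v₀ = 1.00 m/s, a = -0.6 m/s².
v = v₀ + at → t = (0 − 1.00) / -0.6 = 1.67 s
v² = v₀² + 2aΔx → Δx = (0² − 1.00²)/(2·-0.6) = 0.833 m
Total time = 2.73 + 9.50 + 1.67 = 13.9 s

13.9 s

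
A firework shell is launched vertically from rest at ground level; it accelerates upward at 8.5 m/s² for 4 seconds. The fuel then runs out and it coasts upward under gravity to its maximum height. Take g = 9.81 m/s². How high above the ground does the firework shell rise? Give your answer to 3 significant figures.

Phase 1 (powered ascent): v₀ = 0 m/s, a = 8.5 m/s².
v = v₀ + at = 0 + (8.5)(4) = 34.0 m/s
Δx = v₀t + ½at² = 0·4 + 0.5·8.5·4² = 68.0 m

Phase 2 (coasting upward): v₀ = 34.0 m/s, a = -9.81 m/s².
v = v₀ + at → t = (0 − 34.0) / -9.81 = 3.47 s
v² = v₀² + 2aΔx → Δx = (0² − 34.0²)/(2·-9.81) = 58.9 m
Maximum height = 68.0 + 58.9 = 127 m

127 m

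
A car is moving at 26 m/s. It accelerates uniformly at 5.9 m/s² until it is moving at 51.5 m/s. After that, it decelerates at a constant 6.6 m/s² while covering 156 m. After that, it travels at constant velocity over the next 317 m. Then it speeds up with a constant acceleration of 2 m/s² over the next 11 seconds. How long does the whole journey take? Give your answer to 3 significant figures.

32.5 s

Phase 1 (accelerating): v₀ = 26.0 m/s, a = 5.9 m/s².
v = v₀ + at → t = (51.5 − 26.0) / 5.9 = 4.32 s
v² = v₀² + 2aΔx → Δx = (51.5² − 26.0²)/(2·5.9) = 167 m

Phase 2 (decelerating): v₀ = 51.5 m/s, a = -6.6 m/s².
v² = v₀² + 2aΔx = 51.5² + 2·-6.6·156 = 593 → v = 24.4 m/s
t = (v − v₀)/a = (24.4 − 51.5)/-6.6 = 4.11 s

Phase 3 (constant speed): v₀ = 24.4 m/s, a = 0 m/s².
Constant speed: t = d/v = 317/24.4 = 13.0 s

Phase 4 (accelerating): v₀ = 24.4 m/s, a = 2 m/s².
v = v₀ + at = 24.4 + (2)(11) = 46.4 m/s
Δx = v₀t + ½at² = 24.4·11 + 0.5·2·11² = 389 m
Total time = 4.32 + 4.11 + 13.0 + 11.0 = 32.5 s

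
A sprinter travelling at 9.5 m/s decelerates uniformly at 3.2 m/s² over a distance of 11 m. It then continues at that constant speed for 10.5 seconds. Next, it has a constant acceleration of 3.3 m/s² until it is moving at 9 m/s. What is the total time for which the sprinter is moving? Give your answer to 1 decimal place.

13.5 s

Phase 1 (decelerating): v₀ = 9.50 m/s, a = -3.2 m/s².
v² = v₀² + 2aΔx = 9.50² + 2·-3.2·11 = 19.8 → v = 4.46 m/s
t = (v − v₀)/a = (4.46 − 9.50)/-3.2 = 1.58 s

Phase 2 (constant speed): v₀ = 4.46 m/s, a = 0 m/s².
v = v₀ + at = 4.46 + (0)(10.5) = 4.46 m/s
Δx = v₀t + ½at² = 4.46·10.5 + 0.5·0·10.5² = 46.8 m

Phase 3 (accelerating): v₀ = 4.46 m/s, a = 3.3 m/s².
v = v₀ + at → t = (9 − 4.46) / 3.3 = 1.38 s
v² = v₀² + 2aΔx → Δx = (9² − 4.46²)/(2·3.3) = 9.27 m
Total time = 1.58 + 10.5 + 1.38 = 13.5 s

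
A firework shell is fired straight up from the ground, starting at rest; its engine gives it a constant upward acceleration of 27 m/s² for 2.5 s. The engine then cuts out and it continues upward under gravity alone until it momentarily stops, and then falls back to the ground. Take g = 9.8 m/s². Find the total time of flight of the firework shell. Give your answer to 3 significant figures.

Phase 1 (powered ascent): v₀ = 0 m/s, a = 27 m/s².
v = v₀ + at = 0 + (27)(2.5) = 67.5 m/s
Δx = v₀t + ½at² = 0·2.5 + 0.5·27·2.5² = 84.4 m

Phase 2 (coasting upward): v₀ = 67.5 m/s, a = -9.8 m/s².
v = v₀ + at → t = (0 − 67.5) / -9.8 = 6.89 s
v² = v₀² + 2aΔx → Δx = (0² − 67.5²)/(2·-9.8) = 232 m

Phase 3 (free fall): v₀ = 0 m/s, a = -9.8 m/s².
Falls 317 m from rest: t = √(2·317/9.8) = 8.04 s; v = g·t = 78.8 m/s.
Total time = 2.50 + 6.89 + 8.04 = 17.4 s

17.4 s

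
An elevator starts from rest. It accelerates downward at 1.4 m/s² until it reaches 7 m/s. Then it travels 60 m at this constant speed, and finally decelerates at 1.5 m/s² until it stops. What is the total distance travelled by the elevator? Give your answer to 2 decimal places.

93.83 m

Phase 1 (accelerating): v₀ = 0 m/s, a = 1.4 m/s².
v = v₀ + at → t = (7 − 0) / 1.4 = 5.00 s
v² = v₀² + 2aΔx → Δx = (7² − 0²)/(2·1.4) = 17.5 m

Phase 2 (constant speed): v₀ = 7.00 m/s, a = 0 m/s².
Constant speed: t = d/v = 60/7.00 = 8.57 s

Phase 3 (decelerating): v₀ = 7.00 m/s, a = -1.5 m/s².
v = v₀ + at → t = (0 − 7.00) / -1.5 = 4.67 s
v² = v₀² + 2aΔx → Δx = (0² − 7.00²)/(2·-1.5) = 16.3 m
Total distance = 17.5 + 60.0 + 16.3 = 93.8 m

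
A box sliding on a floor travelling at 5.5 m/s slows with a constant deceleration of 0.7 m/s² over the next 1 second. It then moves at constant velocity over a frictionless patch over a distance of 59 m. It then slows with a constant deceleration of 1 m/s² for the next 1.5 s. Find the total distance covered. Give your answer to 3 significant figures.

Phase 1 (decelerating): v₀ = 5.50 m/s, a = -0.7 m/s².
v = v₀ + at = 5.50 + (-0.7)(1) = 4.80 m/s
Δx = v₀t + ½at² = 5.50·1 + 0.5·-0.7·1² = 5.15 m

Phase 2 (constant speed): v₀ = 4.80 m/s, a = 0 m/s².
Constant speed: t = d/v = 59/4.80 = 12.3 s

Phase 3 (decelerating): v₀ = 4.80 m/s, a = -1 m/s².
v = v₀ + at = 4.80 + (-1)(1.5) = 3.30 m/s
Δx = v₀t + ½at² = 4.80·1.5 + 0.5·-1·1.5² = 6.07 m
Total distance = 5.15 + 59.0 + 6.07 = 70.2 m

70.2 m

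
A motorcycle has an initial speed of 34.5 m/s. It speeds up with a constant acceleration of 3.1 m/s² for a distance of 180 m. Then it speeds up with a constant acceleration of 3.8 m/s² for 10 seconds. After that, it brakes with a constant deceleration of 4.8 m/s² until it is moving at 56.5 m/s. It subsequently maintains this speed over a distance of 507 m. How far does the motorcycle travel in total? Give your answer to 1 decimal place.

Phase 1 (accelerating): v₀ = 34.5 m/s, a = 3.1 m/s².
v² = v₀² + 2aΔx = 34.5² + 2·3.1·180 = 2310 → v = 48.0 m/s
t = (v − v₀)/a = (48.0 − 34.5)/3.1 = 4.36 s

Phase 2 (accelerating): v₀ = 48.0 m/s, a = 3.8 m/s².
v = v₀ + at = 48.0 + (3.8)(10) = 86.0 m/s
Δx = v₀t + ½at² = 48.0·10 + 0.5·3.8·10² = 670 m

Phase 3 (decelerating): v₀ = 86.0 m/s, a = -4.8 m/s².
v = v₀ + at → t = (56.5 − 86.0) / -4.8 = 6.15 s
v² = v₀² + 2aΔx → Δx = (56.5² − 86.0²)/(2·-4.8) = 438 m

Phase 4 (constant speed): v₀ = 56.5 m/s, a = 0 m/s².
Constant speed: t = d/v = 507/56.5 = 8.97 s
Total distance = 180 + 670 + 438 + 507 = 1800 m

1795.5 m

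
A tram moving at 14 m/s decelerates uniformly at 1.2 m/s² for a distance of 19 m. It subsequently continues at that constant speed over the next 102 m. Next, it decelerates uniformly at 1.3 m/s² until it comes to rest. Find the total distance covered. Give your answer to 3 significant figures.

179 m

Phase 1 (decelerating): v₀ = 14.0 m/s, a = -1.2 m/s².
v² = v₀² + 2aΔx = 14.0² + 2·-1.2·19 = 150 → v = 12.3 m/s
t = (v − v₀)/a = (12.3 − 14.0)/-1.2 = 1.45 s

Phase 2 (constant speed): v₀ = 12.3 m/s, a = 0 m/s².
Constant speed: t = d/v = 102/12.3 = 8.32 s

Phase 3 (decelerating): v₀ = 12.3 m/s, a = -1.3 m/s².
v = v₀ + at → t = (0 − 12.3) / -1.3 = 9.43 s
v² = v₀² + 2aΔx → Δx = (0² − 12.3²)/(2·-1.3) = 57.8 m
Total distance = 19.0 + 102 + 57.8 = 179 m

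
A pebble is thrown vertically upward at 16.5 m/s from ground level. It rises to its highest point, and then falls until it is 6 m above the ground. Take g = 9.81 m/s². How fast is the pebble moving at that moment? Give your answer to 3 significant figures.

Phase 1 (rising): v₀ = 16.5 m/s, a = -9.81 m/s².
v = v₀ + at → t = (0 − 16.5) / -9.81 = 1.68 s
v² = v₀² + 2aΔx → Δx = (0² − 16.5²)/(2·-9.81) = 13.9 m

Phase 2 (falling): v₀ = 0 m/s, a = -9.81 m/s².
Falls 7.88 m from rest: t = √(2·7.88/9.81) = 1.27 s; v = g·t = 12.4 m/s.
Final speed = 12.4 m/s

12.4 m/s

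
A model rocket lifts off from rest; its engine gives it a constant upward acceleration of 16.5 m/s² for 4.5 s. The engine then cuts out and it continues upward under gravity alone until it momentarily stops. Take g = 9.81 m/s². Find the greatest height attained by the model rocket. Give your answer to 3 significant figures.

448 m

Phase 1 (powered ascent): v₀ = 0 m/s, a = 16.5 m/s².
v = v₀ + at = 0 + (16.5)(4.5) = 74.2 m/s
Δx = v₀t + ½at² = 0·4.5 + 0.5·16.5·4.5² = 167 m

Phase 2 (coasting upward): v₀ = 74.2 m/s, a = -9.81 m/s².
v = v₀ + at → t = (0 − 74.2) / -9.81 = 7.57 s
v² = v₀² + 2aΔx → Δx = (0² − 74.2²)/(2·-9.81) = 281 m
Maximum height = 167 + 281 = 448 m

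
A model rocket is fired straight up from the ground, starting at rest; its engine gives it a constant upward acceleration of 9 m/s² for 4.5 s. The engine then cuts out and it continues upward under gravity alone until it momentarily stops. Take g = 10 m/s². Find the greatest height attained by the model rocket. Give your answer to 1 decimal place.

Phase 1 (powered ascent): v₀ = 0 m/s, a = 9 m/s².
v = v₀ + at = 0 + (9)(4.5) = 40.5 m/s
Δx = v₀t + ½at² = 0·4.5 + 0.5·9·4.5² = 91.1 m

Phase 2 (coasting upward): v₀ = 40.5 m/s, a = -10 m/s².
v = v₀ + at → t = (0 − 40.5) / -10 = 4.05 s
v² = v₀² + 2aΔx → Δx = (0² − 40.5²)/(2·-10) = 82.0 m
Maximum height = 91.1 + 82.0 = 173 m

173.1 m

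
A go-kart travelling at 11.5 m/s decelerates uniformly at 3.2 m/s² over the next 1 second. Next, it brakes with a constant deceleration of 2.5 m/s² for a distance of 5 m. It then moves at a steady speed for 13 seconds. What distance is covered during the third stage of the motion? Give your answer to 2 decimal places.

86.12 m

Phase 1 (decelerating): v₀ = 11.5 m/s, a = -3.2 m/s².
v = v₀ + at = 11.5 + (-3.2)(1) = 8.30 m/s
Δx = v₀t + ½at² = 11.5·1 + 0.5·-3.2·1² = 9.90 m

Phase 2 (decelerating): v₀ = 8.30 m/s, a = -2.5 m/s².
v² = v₀² + 2aΔx = 8.30² + 2·-2.5·5 = 43.9 → v = 6.62 m/s
t = (v − v₀)/a = (6.62 − 8.30)/-2.5 = 0.670 s

Phase 3 (constant speed): v₀ = 6.62 m/s, a = 0 m/s².
v = v₀ + at = 6.62 + (0)(13) = 6.62 m/s
Δx = v₀t + ½at² = 6.62·13 + 0.5·0·13² = 86.1 m
Distance in phase 3 = 86.1 m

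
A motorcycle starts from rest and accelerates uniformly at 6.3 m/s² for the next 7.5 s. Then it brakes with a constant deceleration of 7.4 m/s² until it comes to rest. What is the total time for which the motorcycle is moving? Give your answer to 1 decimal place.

Phase 1 (accelerating): v₀ = 0 m/s, a = 6.3 m/s².
v = v₀ + at = 0 + (6.3)(7.5) = 47.2 m/s
Δx = v₀t + ½at² = 0·7.5 + 0.5·6.3·7.5² = 177 m

Phase 2 (decelerating): v₀ = 47.2 m/s, a = -7.4 m/s².
v = v₀ + at → t = (0 − 47.2) / -7.4 = 6.39 s
v² = v₀² + 2aΔx → Δx = (0² − 47.2²)/(2·-7.4) = 151 m
Total time = 7.50 + 6.39 = 13.9 s

13.9 s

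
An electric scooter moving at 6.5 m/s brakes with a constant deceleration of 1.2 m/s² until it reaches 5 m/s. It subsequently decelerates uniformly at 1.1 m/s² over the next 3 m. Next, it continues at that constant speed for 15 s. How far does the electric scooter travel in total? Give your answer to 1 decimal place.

74.5 m

Phase 1 (decelerating): v₀ = 6.50 m/s, a = -1.2 m/s².
v = v₀ + at → t = (5 − 6.50) / -1.2 = 1.25 s
v² = v₀² + 2aΔx → Δx = (5² − 6.50²)/(2·-1.2) = 7.19 m

Phase 2 (decelerating): v₀ = 5.00 m/s, a = -1.1 m/s².
v² = v₀² + 2aΔx = 5.00² + 2·-1.1·3 = 18.4 → v = 4.29 m/s
t = (v − v₀)/a = (4.29 − 5.00)/-1.1 = 0.646 s

Phase 3 (constant speed): v₀ = 4.29 m/s, a = 0 m/s².
v = v₀ + at = 4.29 + (0)(15) = 4.29 m/s
Δx = v₀t + ½at² = 4.29·15 + 0.5·0·15² = 64.3 m
Total distance = 7.19 + 3.00 + 64.3 = 74.5 m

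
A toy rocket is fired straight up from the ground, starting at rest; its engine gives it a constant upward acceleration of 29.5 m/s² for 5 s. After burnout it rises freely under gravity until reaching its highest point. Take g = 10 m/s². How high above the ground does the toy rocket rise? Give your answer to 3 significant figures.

1460 m

Phase 1 (powered ascent): v₀ = 0 m/s, a = 29.5 m/s².
v = v₀ + at = 0 + (29.5)(5) = 148 m/s
Δx = v₀t + ½at² = 0·5 + 0.5·29.5·5² = 369 m

Phase 2 (coasting upward): v₀ = 148 m/s, a = -10 m/s².
v = v₀ + at → t = (0 − 148) / -10 = 14.8 s
v² = v₀² + 2aΔx → Δx = (0² − 148²)/(2·-10) = 1090 m
Maximum height = 369 + 1090 = 1460 m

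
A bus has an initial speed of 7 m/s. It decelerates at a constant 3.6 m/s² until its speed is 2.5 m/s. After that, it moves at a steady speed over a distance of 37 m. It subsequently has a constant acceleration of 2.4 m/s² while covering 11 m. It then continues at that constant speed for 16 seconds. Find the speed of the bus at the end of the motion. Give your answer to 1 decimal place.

7.7 m/s

Phase 1 (decelerating): v₀ = 7.00 m/s, a = -3.6 m/s².
v = v₀ + at → t = (2.5 − 7.00) / -3.6 = 1.25 s
v² = v₀² + 2aΔx → Δx = (2.5² − 7.00²)/(2·-3.6) = 5.94 m

Phase 2 (constant speed): v₀ = 2.50 m/s, a = 0 m/s².
Constant speed: t = d/v = 37/2.50 = 14.8 s

Phase 3 (accelerating): v₀ = 2.50 m/s, a = 2.4 m/s².
v² = v₀² + 2aΔx = 2.50² + 2·2.4·11 = 59.0 → v = 7.68 m/s
t = (v − v₀)/a = (7.68 − 2.50)/2.4 = 2.16 s

Phase 4 (constant speed): v₀ = 7.68 m/s, a = 0 m/s².
v = v₀ + at = 7.68 + (0)(16) = 7.68 m/s
Δx = v₀t + ½at² = 7.68·16 + 0.5·0·16² = 123 m
Final speed = 7.68 m/s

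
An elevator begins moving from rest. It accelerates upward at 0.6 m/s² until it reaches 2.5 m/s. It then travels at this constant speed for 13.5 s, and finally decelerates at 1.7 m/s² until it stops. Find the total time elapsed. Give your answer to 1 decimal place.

19.1 s

Phase 1 (accelerating): v₀ = 0 m/s, a = 0.6 m/s².
v = v₀ + at → t = (2.5 − 0) / 0.6 = 4.17 s
v² = v₀² + 2aΔx → Δx = (2.5² − 0²)/(2·0.6) = 5.21 m

Phase 2 (constant speed): v₀ = 2.50 m/s, a = 0 m/s².
v = v₀ + at = 2.50 + (0)(13.5) = 2.50 m/s
Δx = v₀t + ½at² = 2.50·13.5 + 0.5·0·13.5² = 33.8 m

Phase 3 (decelerating): v₀ = 2.50 m/s, a = -1.7 m/s².
v = v₀ + at → t = (0 − 2.50) / -1.7 = 1.47 s
v² = v₀² + 2aΔx → Δx = (0² − 2.50²)/(2·-1.7) = 1.84 m
Total time = 4.17 + 13.5 + 1.47 = 19.1 s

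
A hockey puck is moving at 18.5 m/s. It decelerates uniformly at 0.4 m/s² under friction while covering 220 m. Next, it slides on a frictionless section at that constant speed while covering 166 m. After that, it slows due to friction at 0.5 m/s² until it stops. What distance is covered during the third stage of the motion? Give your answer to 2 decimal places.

Phase 1 (decelerating): v₀ = 18.5 m/s, a = -0.4 m/s².
v² = v₀² + 2aΔx = 18.5² + 2·-0.4·220 = 166 → v = 12.9 m/s
t = (v − v₀)/a = (12.9 − 18.5)/-0.4 = 14.0 s

Phase 2 (constant speed): v₀ = 12.9 m/s, a = 0 m/s².
Constant speed: t = d/v = 166/12.9 = 12.9 s

Phase 3 (decelerating): v₀ = 12.9 m/s, a = -0.5 m/s².
v = v₀ + at → t = (0 − 12.9) / -0.5 = 25.8 s
v² = v₀² + 2aΔx → Δx = (0² − 12.9²)/(2·-0.5) = 166 m
Distance in phase 3 = 166 m

166.25 m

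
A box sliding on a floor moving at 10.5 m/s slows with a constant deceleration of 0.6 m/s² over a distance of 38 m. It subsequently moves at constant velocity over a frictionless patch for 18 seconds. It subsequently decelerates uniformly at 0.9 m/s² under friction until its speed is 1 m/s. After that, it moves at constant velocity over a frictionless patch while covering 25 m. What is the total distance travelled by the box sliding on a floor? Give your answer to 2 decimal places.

Phase 1 (decelerating): v₀ = 10.5 m/s, a = -0.6 m/s².
v² = v₀² + 2aΔx = 10.5² + 2·-0.6·38 = 64.7 → v = 8.04 m/s
t = (v − v₀)/a = (8.04 − 10.5)/-0.6 = 4.10 s

Phase 2 (constant speed): v₀ = 8.04 m/s, a = 0 m/s².
v = v₀ + at = 8.04 + (0)(18) = 8.04 m/s
Δx = v₀t + ½at² = 8.04·18 + 0.5·0·18² = 145 m

Phase 3 (decelerating): v₀ = 8.04 m/s, a = -0.9 m/s².
v = v₀ + at → t = (1 − 8.04) / -0.9 = 7.82 s
v² = v₀² + 2aΔx → Δx = (1² − 8.04²)/(2·-0.9) = 35.4 m

Phase 4 (constant speed): v₀ = 1.00 m/s, a = 0 m/s².
Constant speed: t = d/v = 25/1.00 = 25.0 s
Total distance = 38.0 + 145 + 35.4 + 25.0 = 243 m

243.09 m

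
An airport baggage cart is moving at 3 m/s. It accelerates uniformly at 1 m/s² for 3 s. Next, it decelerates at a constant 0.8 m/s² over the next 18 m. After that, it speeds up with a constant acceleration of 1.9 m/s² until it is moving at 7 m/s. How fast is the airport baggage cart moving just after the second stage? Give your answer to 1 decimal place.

Phase 1 (accelerating): v₀ = 3.00 m/s, a = 1 m/s².
v = v₀ + at = 3.00 + (1)(3) = 6.00 m/s
Δx = v₀t + ½at² = 3.00·3 + 0.5·1·3² = 13.5 m

Phase 2 (decelerating): v₀ = 6.00 m/s, a = -0.8 m/s².
v² = v₀² + 2aΔx = 6.00² + 2·-0.8·18 = 7.20 → v = 2.68 m/s
t = (v − v₀)/a = (2.68 − 6.00)/-0.8 = 4.15 s
Speed at end of phase 2 = 2.68 m/s

2.7 m/s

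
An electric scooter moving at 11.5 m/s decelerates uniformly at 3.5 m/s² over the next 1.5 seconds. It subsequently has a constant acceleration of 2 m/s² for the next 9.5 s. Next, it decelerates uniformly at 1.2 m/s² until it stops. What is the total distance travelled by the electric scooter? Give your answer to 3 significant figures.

Phase 1 (decelerating): v₀ = 11.5 m/s, a = -3.5 m/s².
v = v₀ + at = 11.5 + (-3.5)(1.5) = 6.25 m/s
Δx = v₀t + ½at² = 11.5·1.5 + 0.5·-3.5·1.5² = 13.3 m

Phase 2 (accelerating): v₀ = 6.25 m/s, a = 2 m/s².
v = v₀ + at = 6.25 + (2)(9.5) = 25.2 m/s
Δx = v₀t + ½at² = 6.25·9.5 + 0.5·2·9.5² = 150 m

Phase 3 (decelerating): v₀ = 25.2 m/s, a = -1.2 m/s².
v = v₀ + at → t = (0 − 25.2) / -1.2 = 21.0 s
v² = v₀² + 2aΔx → Δx = (0² − 25.2²)/(2·-1.2) = 266 m
Total distance = 13.3 + 150 + 266 = 429 m

429 m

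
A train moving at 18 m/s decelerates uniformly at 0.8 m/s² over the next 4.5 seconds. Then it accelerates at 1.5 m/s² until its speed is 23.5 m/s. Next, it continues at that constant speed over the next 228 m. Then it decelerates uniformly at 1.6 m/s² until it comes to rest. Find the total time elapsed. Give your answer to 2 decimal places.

Phase 1 (decelerating): v₀ = 18.0 m/s, a = -0.8 m/s².
v = v₀ + at = 18.0 + (-0.8)(4.5) = 14.4 m/s
Δx = v₀t + ½at² = 18.0·4.5 + 0.5·-0.8·4.5² = 72.9 m

Phase 2 (accelerating): v₀ = 14.4 m/s, a = 1.5 m/s².
v = v₀ + at → t = (23.5 − 14.4) / 1.5 = 6.07 s
v² = v₀² + 2aΔx → Δx = (23.5² − 14.4²)/(2·1.5) = 115 m

Phase 3 (constant speed): v₀ = 23.5 m/s, a = 0 m/s².
Constant speed: t = d/v = 228/23.5 = 9.70 s

Phase 4 (decelerating): v₀ = 23.5 m/s, a = -1.6 m/s².
v = v₀ + at → t = (0 − 23.5) / -1.6 = 14.7 s
v² = v₀² + 2aΔx → Δx = (0² − 23.5²)/(2·-1.6) = 173 m
Total time = 4.50 + 6.07 + 9.70 + 14.7 = 35.0 s

34.96 s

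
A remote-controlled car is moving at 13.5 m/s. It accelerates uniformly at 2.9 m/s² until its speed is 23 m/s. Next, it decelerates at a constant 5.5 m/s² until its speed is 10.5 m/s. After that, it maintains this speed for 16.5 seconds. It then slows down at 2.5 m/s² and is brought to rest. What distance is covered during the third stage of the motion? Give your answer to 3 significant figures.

Phase 1 (accelerating): v₀ = 13.5 m/s, a = 2.9 m/s².
v = v₀ + at → t = (23 − 13.5) / 2.9 = 3.28 s
v² = v₀² + 2aΔx → Δx = (23² − 13.5²)/(2·2.9) = 59.8 m

Phase 2 (decelerating): v₀ = 23.0 m/s, a = -5.5 m/s².
v = v₀ + at → t = (10.5 − 23.0) / -5.5 = 2.27 s
v² = v₀² + 2aΔx → Δx = (10.5² − 23.0²)/(2·-5.5) = 38.1 m

Phase 3 (constant speed): v₀ = 10.5 m/s, a = 0 m/s².
v = v₀ + at = 10.5 + (0)(16.5) = 10.5 m/s
Δx = v₀t + ½at² = 10.5·16.5 + 0.5·0·16.5² = 173 m
Distance in phase 3 = 173 m

173 m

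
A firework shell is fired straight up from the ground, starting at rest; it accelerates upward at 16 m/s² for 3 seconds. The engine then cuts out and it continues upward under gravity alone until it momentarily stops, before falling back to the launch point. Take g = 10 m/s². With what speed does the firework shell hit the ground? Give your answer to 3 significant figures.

61.2 m/s

Phase 1 (powered ascent): v₀ = 0 m/s, a = 16 m/s².
v = v₀ + at = 0 + (16)(3) = 48.0 m/s
Δx = v₀t + ½at² = 0·3 + 0.5·16·3² = 72.0 m

Phase 2 (coasting upward): v₀ = 48.0 m/s, a = -10 m/s².
v = v₀ + at → t = (0 − 48.0) / -10 = 4.80 s
v² = v₀² + 2aΔx → Δx = (0² − 48.0²)/(2·-10) = 115 m

Phase 3 (free fall): v₀ = 0 m/s, a = -10 m/s².
Falls 187 m from rest: t = √(2·187/10) = 6.12 s; v = g·t = 61.2 m/s.
Impact speed = 61.2 m/s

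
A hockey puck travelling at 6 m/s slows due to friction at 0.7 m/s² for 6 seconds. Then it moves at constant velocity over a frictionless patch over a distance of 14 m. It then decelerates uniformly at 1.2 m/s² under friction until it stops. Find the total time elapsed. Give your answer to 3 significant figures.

Phase 1 (decelerating): v₀ = 6.00 m/s, a = -0.7 m/s².
v = v₀ + at = 6.00 + (-0.7)(6) = 1.80 m/s
Δx = v₀t + ½at² = 6.00·6 + 0.5·-0.7·6² = 23.4 m

Phase 2 (constant speed): v₀ = 1.80 m/s, a = 0 m/s².
Constant speed: t = d/v = 14/1.80 = 7.78 s

Phase 3 (decelerating): v₀ = 1.80 m/s, a = -1.2 m/s².
v = v₀ + at → t = (0 − 1.80) / -1.2 = 1.50 s
v² = v₀² + 2aΔx → Δx = (0² − 1.80²)/(2·-1.2) = 1.35 m
Total time = 6.00 + 7.78 + 1.50 = 15.3 s

15.3 s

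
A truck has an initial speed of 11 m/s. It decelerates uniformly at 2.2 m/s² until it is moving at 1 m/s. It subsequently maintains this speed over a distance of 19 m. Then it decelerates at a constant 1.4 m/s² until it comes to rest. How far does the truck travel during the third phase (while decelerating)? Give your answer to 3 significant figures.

Phase 1 (decelerating): v₀ = 11.0 m/s, a = -2.2 m/s².
v = v₀ + at → t = (1 − 11.0) / -2.2 = 4.55 s
v² = v₀² + 2aΔx → Δx = (1² − 11.0²)/(2·-2.2) = 27.3 m

Phase 2 (constant speed): v₀ = 1.00 m/s, a = 0 m/s².
Constant speed: t = d/v = 19/1.00 = 19.0 s

Phase 3 (decelerating): v₀ = 1.00 m/s, a = -1.4 m/s².
v = v₀ + at → t = (0 − 1.00) / -1.4 = 0.714 s
v² = v₀² + 2aΔx → Δx = (0² − 1.00²)/(2·-1.4) = 0.357 m
Distance in phase 3 = 0.357 m

0.357 m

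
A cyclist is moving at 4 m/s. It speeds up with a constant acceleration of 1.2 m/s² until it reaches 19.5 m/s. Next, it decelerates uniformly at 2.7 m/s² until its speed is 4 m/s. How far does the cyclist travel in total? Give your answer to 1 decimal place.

Phase 1 (accelerating): v₀ = 4.00 m/s, a = 1.2 m/s².
v = v₀ + at → t = (19.5 − 4.00) / 1.2 = 12.9 s
v² = v₀² + 2aΔx → Δx = (19.5² − 4.00²)/(2·1.2) = 152 m

Phase 2 (decelerating): v₀ = 19.5 m/s, a = -2.7 m/s².
v = v₀ + at → t = (4 − 19.5) / -2.7 = 5.74 s
v² = v₀² + 2aΔx → Δx = (4² − 19.5²)/(2·-2.7) = 67.5 m
Total distance = 152 + 67.5 = 219 m

219.2 m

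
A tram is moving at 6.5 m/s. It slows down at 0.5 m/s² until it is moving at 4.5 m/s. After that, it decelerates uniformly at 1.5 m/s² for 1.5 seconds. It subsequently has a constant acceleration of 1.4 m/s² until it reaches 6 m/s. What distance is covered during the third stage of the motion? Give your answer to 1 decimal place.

11.0 m

Phase 1 (decelerating): v₀ = 6.50 m/s, a = -0.5 m/s².
v = v₀ + at → t = (4.5 − 6.50) / -0.5 = 4.00 s
v² = v₀² + 2aΔx → Δx = (4.5² − 6.50²)/(2·-0.5) = 22.0 m

Phase 2 (decelerating): v₀ = 4.50 m/s, a = -1.5 m/s².
v = v₀ + at = 4.50 + (-1.5)(1.5) = 2.25 m/s
Δx = v₀t + ½at² = 4.50·1.5 + 0.5·-1.5·1.5² = 5.06 m

Phase 3 (accelerating): v₀ = 2.25 m/s, a = 1.4 m/s².
v = v₀ + at → t = (6 − 2.25) / 1.4 = 2.68 s
v² = v₀² + 2aΔx → Δx = (6² − 2.25²)/(2·1.4) = 11.0 m
Distance in phase 3 = 11.0 m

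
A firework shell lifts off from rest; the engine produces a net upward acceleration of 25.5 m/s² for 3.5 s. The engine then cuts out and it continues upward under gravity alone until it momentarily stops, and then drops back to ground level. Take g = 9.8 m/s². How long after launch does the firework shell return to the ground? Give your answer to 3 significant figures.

Phase 1 (powered ascent): v₀ = 0 m/s, a = 25.5 m/s².
v = v₀ + at = 0 + (25.5)(3.5) = 89.2 m/s
Δx = v₀t + ½at² = 0·3.5 + 0.5·25.5·3.5² = 156 m

Phase 2 (coasting upward): v₀ = 89.2 m/s, a = -9.8 m/s².
v = v₀ + at → t = (0 − 89.2) / -9.8 = 9.11 s
v² = v₀² + 2aΔx → Δx = (0² − 89.2²)/(2·-9.8) = 406 m

Phase 3 (free fall): v₀ = 0 m/s, a = -9.8 m/s².
Falls 563 m from rest: t = √(2·563/9.8) = 10.7 s; v = g·t = 105 m/s.
Total time = 3.50 + 9.11 + 10.7 = 23.3 s

23.3 s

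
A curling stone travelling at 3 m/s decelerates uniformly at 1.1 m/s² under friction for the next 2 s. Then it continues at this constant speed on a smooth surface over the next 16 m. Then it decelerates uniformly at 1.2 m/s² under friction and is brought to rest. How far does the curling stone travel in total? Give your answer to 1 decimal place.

20.1 m

Phase 1 (decelerating): v₀ = 3.00 m/s, a = -1.1 m/s².
v = v₀ + at = 3.00 + (-1.1)(2) = 0.800 m/s
Δx = v₀t + ½at² = 3.00·2 + 0.5·-1.1·2² = 3.80 m

Phase 2 (constant speed): v₀ = 0.800 m/s, a = 0 m/s².
Constant speed: t = d/v = 16/0.800 = 20.0 s

Phase 3 (decelerating): v₀ = 0.800 m/s, a = -1.2 m/s².
v = v₀ + at → t = (0 − 0.800) / -1.2 = 0.667 s
v² = v₀² + 2aΔx → Δx = (0² − 0.800²)/(2·-1.2) = 0.267 m
Total distance = 3.80 + 16.0 + 0.267 = 20.1 m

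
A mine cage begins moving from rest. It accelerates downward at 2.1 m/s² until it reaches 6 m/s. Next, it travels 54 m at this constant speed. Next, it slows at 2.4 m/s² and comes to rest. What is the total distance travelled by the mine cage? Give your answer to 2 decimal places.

70.07 m

Phase 1 (accelerating): v₀ = 0 m/s, a = 2.1 m/s².
v = v₀ + at → t = (6 − 0) / 2.1 = 2.86 s
v² = v₀² + 2aΔx → Δx = (6² − 0²)/(2·2.1) = 8.57 m

Phase 2 (constant speed): v₀ = 6.00 m/s, a = 0 m/s².
Constant speed: t = d/v = 54/6.00 = 9.00 s

Phase 3 (decelerating): v₀ = 6.00 m/s, a = -2.4 m/s².
v = v₀ + at → t = (0 − 6.00) / -2.4 = 2.50 s
v² = v₀² + 2aΔx → Δx = (0² − 6.00²)/(2·-2.4) = 7.50 m
Total distance = 8.57 + 54.0 + 7.50 = 70.1 m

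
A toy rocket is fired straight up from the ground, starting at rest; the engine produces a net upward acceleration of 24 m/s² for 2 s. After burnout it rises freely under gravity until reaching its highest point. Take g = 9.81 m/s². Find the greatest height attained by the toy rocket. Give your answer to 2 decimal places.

Phase 1 (powered ascent): v₀ = 0 m/s, a = 24 m/s².
v = v₀ + at = 0 + (24)(2) = 48.0 m/s
Δx = v₀t + ½at² = 0·2 + 0.5·24·2² = 48.0 m

Phase 2 (coasting upward): v₀ = 48.0 m/s, a = -9.81 m/s².
v = v₀ + at → t = (0 − 48.0) / -9.81 = 4.89 s
v² = v₀² + 2aΔx → Δx = (0² − 48.0²)/(2·-9.81) = 117 m
Maximum height = 48.0 + 117 = 165 m

165.43 m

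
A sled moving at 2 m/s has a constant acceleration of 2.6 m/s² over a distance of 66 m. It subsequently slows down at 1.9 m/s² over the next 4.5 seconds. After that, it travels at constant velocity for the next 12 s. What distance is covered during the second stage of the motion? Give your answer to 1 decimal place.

Phase 1 (accelerating): v₀ = 2.00 m/s, a = 2.6 m/s².
v² = v₀² + 2aΔx = 2.00² + 2·2.6·66 = 347 → v = 18.6 m/s
t = (v − v₀)/a = (18.6 − 2.00)/2.6 = 6.40 s

Phase 2 (decelerating): v₀ = 18.6 m/s, a = -1.9 m/s².
v = v₀ + at = 18.6 + (-1.9)(4.5) = 10.1 m/s
Δx = v₀t + ½at² = 18.6·4.5 + 0.5·-1.9·4.5² = 64.6 m
Distance in phase 2 = 64.6 m

64.6 m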